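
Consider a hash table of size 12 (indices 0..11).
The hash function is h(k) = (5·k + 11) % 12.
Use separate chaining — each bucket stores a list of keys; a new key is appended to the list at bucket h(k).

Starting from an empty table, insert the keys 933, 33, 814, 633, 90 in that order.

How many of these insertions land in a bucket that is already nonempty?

Insert 933: h=8, bucket 8 empty → new chain.
Insert 33: h=8, bucket 8 nonempty → append to chain.
Insert 814: h=1, bucket 1 empty → new chain.
Insert 633: h=8, bucket 8 nonempty → append to chain.
Insert 90: h=5, bucket 5 empty → new chain.
Final buckets:
0: .
1: 814
2: .
3: .
4: .
5: 90
6: .
7: .
8: 933 -> 33 -> 633
9: .
10: .
11: .

2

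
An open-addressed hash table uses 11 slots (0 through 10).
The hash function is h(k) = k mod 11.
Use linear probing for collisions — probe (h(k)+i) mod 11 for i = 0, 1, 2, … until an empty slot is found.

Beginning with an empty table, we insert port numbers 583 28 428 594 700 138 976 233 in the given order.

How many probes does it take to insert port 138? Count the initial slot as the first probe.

Insert 583: h=0, slot 0 empty => index 0.
Insert 28: h=6, slot 6 empty => index 6.
Insert 428: h=10, slot 10 empty => index 10.
Insert 594: h=0, slot 0 occupied => index 1.
Insert 700: h=7, slot 7 empty => index 7.
Insert 138: h=6, slots 6,7 occupied => index 8.
Insert 976: h=8, slot 8 occupied => index 9.
Insert 233: h=2, slot 2 empty => index 2.
Table: [583, 594, 233, ∅, ∅, ∅, 28, 700, 138, 976, 428]

3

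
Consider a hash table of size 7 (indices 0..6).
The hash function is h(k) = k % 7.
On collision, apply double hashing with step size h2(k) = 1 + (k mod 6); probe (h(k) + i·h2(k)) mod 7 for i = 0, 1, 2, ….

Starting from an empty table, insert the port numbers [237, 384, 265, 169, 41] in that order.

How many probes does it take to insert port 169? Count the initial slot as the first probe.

237 hashes to 6; slot 6 is free → place at 6.
384 hashes to 6, h2=1; 6 taken → place at 0.
265 hashes to 6, h2=2; 6 taken → place at 1.
169 hashes to 1, h2=2; 1 taken → place at 3.
41 hashes to 6, h2=6; 6 taken → place at 5.
Table: [384, 265, ∅, 169, ∅, 41, 237]

2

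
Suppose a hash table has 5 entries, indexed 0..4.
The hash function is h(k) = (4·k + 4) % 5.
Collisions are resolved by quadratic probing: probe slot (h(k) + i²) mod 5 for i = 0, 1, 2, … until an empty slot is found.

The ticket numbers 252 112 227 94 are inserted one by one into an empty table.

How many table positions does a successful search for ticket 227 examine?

Insert 252: h=2, slot 2 empty => index 2.
Insert 112: h=2, slot 2 occupied => index 3.
Insert 227: h=2, slots 2,3 occupied => index 1.
Insert 94: h=0, slot 0 empty => index 0.
Table: [94, 227, 252, 112, _]
Lookup 227: h=2, probe 2,3,1 → found at 1.

3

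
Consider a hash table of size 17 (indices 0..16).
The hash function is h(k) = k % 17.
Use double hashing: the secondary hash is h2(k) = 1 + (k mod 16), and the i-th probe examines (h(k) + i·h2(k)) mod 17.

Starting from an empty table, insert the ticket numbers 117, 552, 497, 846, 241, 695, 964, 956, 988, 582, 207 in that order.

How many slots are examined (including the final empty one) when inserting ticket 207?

Insert 117: h=15, slot 15 empty → index 15.
Insert 552: h=8, slot 8 empty → index 8.
Insert 497: h=4, slot 4 empty → index 4.
Insert 846: h=13, slot 13 empty → index 13.
Insert 241: h=3, slot 3 empty → index 3.
Insert 695: h=15, h2=8, slot 15 occupied → index 6.
Insert 964: h=12, slot 12 empty → index 12.
Insert 956: h=4, h2=13, slot 4 occupied → index 0.
Insert 988: h=2, slot 2 empty → index 2.
Insert 582: h=4, h2=7, slot 4 occupied → index 11.
Insert 207: h=3, h2=16, slots 3,2 occupied → index 1.
Table: [956, 207, 988, 241, 497, ., 695, ., 552, ., ., 582, 964, 846, ., 117, .]

3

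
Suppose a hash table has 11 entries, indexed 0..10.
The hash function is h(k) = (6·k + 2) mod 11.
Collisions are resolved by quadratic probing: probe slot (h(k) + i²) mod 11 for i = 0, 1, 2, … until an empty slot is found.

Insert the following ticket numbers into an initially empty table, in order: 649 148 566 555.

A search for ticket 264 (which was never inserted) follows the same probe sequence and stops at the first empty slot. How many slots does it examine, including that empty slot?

649 hashes to 2; slot 2 is free -> place at 2.
148 hashes to 10; slot 10 is free -> place at 10.
566 hashes to 10; 10 taken -> place at 0.
555 hashes to 10; 10,0 taken -> place at 3.
Table: [566, -, 649, 555, -, -, -, -, -, -, 148]
Lookup 264: h=2, probe 2,3,6 → slot 6 empty, not found.

3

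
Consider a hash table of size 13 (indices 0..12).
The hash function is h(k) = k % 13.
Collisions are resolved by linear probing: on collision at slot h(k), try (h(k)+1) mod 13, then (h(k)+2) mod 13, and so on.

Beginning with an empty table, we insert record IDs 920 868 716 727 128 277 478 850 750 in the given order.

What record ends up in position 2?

478

920 hashes to 10; slot 10 is free → place at 10.
868 hashes to 10; 10 taken → place at 11.
716 hashes to 1; slot 1 is free → place at 1.
727 hashes to 12; slot 12 is free → place at 12.
128 hashes to 11; 11,12 taken → place at 0.
277 hashes to 4; slot 4 is free → place at 4.
478 hashes to 10; 10,11,12,0,1 taken → place at 2.
850 hashes to 5; slot 5 is free → place at 5.
750 hashes to 9; slot 9 is free → place at 9.
Table: [128, 716, 478, —, 277, 850, —, —, —, 750, 920, 868, 727]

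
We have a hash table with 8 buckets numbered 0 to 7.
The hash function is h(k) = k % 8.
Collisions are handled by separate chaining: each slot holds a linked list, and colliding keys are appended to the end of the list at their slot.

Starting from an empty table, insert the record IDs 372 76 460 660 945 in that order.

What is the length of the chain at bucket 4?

4

Insert 372: h=4, bucket 4 empty → new chain.
Insert 76: h=4, bucket 4 nonempty → append to chain.
Insert 460: h=4, bucket 4 nonempty → append to chain.
Insert 660: h=4, bucket 4 nonempty → append to chain.
Insert 945: h=1, bucket 1 empty → new chain.
Final buckets:
0: ∅
1: 945
2: ∅
3: ∅
4: 372 -> 76 -> 460 -> 660
5: ∅
6: ∅
7: ∅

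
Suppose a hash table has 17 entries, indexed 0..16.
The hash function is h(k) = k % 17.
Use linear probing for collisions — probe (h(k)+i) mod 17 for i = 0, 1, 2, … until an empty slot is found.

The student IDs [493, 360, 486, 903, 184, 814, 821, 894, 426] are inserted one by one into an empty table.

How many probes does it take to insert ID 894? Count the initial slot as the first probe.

493: h=0 → slot 0
360: h=3 → slot 3
486: h=10 → slot 10
903: h=2 → slot 2
184: h=14 → slot 14
814: h=15 → slot 15
821: h=5 → slot 5
894: h=10, probe 10,11 → slot 11
426: h=1 → slot 1
Table: [493, 426, 903, 360, -, 821, -, -, -, -, 486, 894, -, -, 184, 814, -]

2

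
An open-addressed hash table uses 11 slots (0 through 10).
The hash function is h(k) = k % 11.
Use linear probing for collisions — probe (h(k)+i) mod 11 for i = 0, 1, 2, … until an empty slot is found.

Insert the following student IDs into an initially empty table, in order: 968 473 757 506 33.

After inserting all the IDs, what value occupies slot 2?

506

968 hashes to 0; slot 0 is free → place at 0.
473 hashes to 0; 0 taken → place at 1.
757 hashes to 9; slot 9 is free → place at 9.
506 hashes to 0; 0,1 taken → place at 2.
33 hashes to 0; 0,1,2 taken → place at 3.
Table: [968, 473, 506, 33, ∅, ∅, ∅, ∅, ∅, 757, ∅]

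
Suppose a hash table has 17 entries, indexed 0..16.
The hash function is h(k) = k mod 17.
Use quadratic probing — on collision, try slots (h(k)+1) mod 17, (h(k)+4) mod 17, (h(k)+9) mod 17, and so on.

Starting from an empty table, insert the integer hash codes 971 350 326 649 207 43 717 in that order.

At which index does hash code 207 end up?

7

971 hashes to 2; slot 2 is free -> place at 2.
350 hashes to 10; slot 10 is free -> place at 10.
326 hashes to 3; slot 3 is free -> place at 3.
649 hashes to 3; 3 taken -> place at 4.
207 hashes to 3; 3,4 taken -> place at 7.
43 hashes to 9; slot 9 is free -> place at 9.
717 hashes to 3; 3,4,7 taken -> place at 12.
Table: [—, —, 971, 326, 649, —, —, 207, —, 43, 350, —, 717, —, —, —, —]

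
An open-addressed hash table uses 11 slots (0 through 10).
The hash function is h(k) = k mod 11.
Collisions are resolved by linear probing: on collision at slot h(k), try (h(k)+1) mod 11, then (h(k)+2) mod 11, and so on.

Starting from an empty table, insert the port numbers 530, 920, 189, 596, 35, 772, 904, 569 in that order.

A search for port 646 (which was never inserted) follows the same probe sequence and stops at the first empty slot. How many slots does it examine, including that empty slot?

3

530: h=2 → slot 2
920: h=7 → slot 7
189: h=2, probe 2,3 → slot 3
596: h=2, probe 2,3,4 → slot 4
35: h=2, probe 2,3,4,5 → slot 5
772: h=2, probe 2,3,4,5,6 → slot 6
904: h=2, probe 2,3,4,5,6,7,8 → slot 8
569: h=8, probe 8,9 → slot 9
Table: [—, —, 530, 189, 596, 35, 772, 920, 904, 569, —]
Lookup 646: h=8, probe 8,9,10 → slot 10 empty, not found.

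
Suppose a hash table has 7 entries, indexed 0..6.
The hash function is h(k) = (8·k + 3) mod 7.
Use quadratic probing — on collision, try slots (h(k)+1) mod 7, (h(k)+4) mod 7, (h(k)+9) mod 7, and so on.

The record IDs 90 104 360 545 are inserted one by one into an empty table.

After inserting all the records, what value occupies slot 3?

104

90 hashes to 2; slot 2 is free → place at 2.
104 hashes to 2; 2 taken → place at 3.
360 hashes to 6; slot 6 is free → place at 6.
545 hashes to 2; 2,3,6 taken → place at 4.
Table: [∅, ∅, 90, 104, 545, ∅, 360]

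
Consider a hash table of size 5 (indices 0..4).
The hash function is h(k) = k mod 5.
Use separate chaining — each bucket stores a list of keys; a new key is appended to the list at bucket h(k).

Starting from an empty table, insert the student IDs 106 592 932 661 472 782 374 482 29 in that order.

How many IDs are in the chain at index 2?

5

106 -> bucket 1
592 -> bucket 2
932 -> bucket 2 (collision)
661 -> bucket 1 (collision)
472 -> bucket 2 (collision)
782 -> bucket 2 (collision)
374 -> bucket 4
482 -> bucket 2 (collision)
29 -> bucket 4 (collision)
Final buckets:
0: —
1: 106 -> 661
2: 592 -> 932 -> 472 -> 782 -> 482
3: —
4: 374 -> 29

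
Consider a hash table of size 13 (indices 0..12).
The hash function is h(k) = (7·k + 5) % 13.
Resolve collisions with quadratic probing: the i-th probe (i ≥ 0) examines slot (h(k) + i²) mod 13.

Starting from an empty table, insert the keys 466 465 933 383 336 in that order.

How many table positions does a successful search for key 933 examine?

466: h=4 → slot 4
465: h=10 → slot 10
933: h=10, probe 10,11 → slot 11
383: h=8 → slot 8
336: h=4, probe 4,5 → slot 5
Table: [-, -, -, -, 466, 336, -, -, 383, -, 465, 933, -]
Lookup 933: h=10, probe 10,11 → found at 11.

2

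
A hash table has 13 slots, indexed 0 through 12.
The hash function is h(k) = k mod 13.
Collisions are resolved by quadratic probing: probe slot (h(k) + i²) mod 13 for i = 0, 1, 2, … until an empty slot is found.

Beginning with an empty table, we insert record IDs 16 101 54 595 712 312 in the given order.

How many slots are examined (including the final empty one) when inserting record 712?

16 hashes to 3; slot 3 is free → place at 3.
101 hashes to 10; slot 10 is free → place at 10.
54 hashes to 2; slot 2 is free → place at 2.
595 hashes to 10; 10 taken → place at 11.
712 hashes to 10; 10,11 taken → place at 1.
312 hashes to 0; slot 0 is free → place at 0.
Table: [312, 712, 54, 16, ., ., ., ., ., ., 101, 595, .]

3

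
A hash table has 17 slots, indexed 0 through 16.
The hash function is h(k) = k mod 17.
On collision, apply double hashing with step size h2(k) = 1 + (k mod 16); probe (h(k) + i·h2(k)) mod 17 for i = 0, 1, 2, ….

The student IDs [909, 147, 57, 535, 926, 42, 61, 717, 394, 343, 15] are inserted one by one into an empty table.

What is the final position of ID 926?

909 hashes to 8; slot 8 is free -> place at 8.
147 hashes to 11; slot 11 is free -> place at 11.
57 hashes to 6; slot 6 is free -> place at 6.
535 hashes to 8, h2=8; 8 taken -> place at 16.
926 hashes to 8, h2=15; 8,6 taken -> place at 4.
42 hashes to 8, h2=11; 8 taken -> place at 2.
61 hashes to 10; slot 10 is free -> place at 10.
717 hashes to 3; slot 3 is free -> place at 3.
394 hashes to 3, h2=11; 3 taken -> place at 14.
343 hashes to 3, h2=8; 3,11,2,10 taken -> place at 1.
15 hashes to 15; slot 15 is free -> place at 15.
Table: [-, 343, 42, 717, 926, -, 57, -, 909, -, 61, 147, -, -, 394, 15, 535]

4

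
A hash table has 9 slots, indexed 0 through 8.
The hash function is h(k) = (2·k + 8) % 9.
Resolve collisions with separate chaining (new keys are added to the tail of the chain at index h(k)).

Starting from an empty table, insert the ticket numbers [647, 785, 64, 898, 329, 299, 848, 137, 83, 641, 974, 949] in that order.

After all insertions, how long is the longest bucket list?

7

Insert 647: h=6, bucket 6 empty → new chain.
Insert 785: h=3, bucket 3 empty → new chain.
Insert 64: h=1, bucket 1 empty → new chain.
Insert 898: h=4, bucket 4 empty → new chain.
Insert 329: h=0, bucket 0 empty → new chain.
Insert 299: h=3, bucket 3 nonempty → append to chain.
Insert 848: h=3, bucket 3 nonempty → append to chain.
Insert 137: h=3, bucket 3 nonempty → append to chain.
Insert 83: h=3, bucket 3 nonempty → append to chain.
Insert 641: h=3, bucket 3 nonempty → append to chain.
Insert 974: h=3, bucket 3 nonempty → append to chain.
Insert 949: h=7, bucket 7 empty → new chain.
Final buckets:
0: 329
1: 64
2: _
3: 785 -> 299 -> 848 -> 137 -> 83 -> 641 -> 974
4: 898
5: _
6: 647
7: 949
8: _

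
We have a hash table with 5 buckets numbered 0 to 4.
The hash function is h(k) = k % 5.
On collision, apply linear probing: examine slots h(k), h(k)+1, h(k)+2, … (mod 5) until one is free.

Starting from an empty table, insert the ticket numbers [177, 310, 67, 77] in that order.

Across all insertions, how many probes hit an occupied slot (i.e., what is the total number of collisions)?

3

177: h=2 => slot 2
310: h=0 => slot 0
67: h=2, probe 2,3 => slot 3
77: h=2, probe 2,3,4 => slot 4
Table: [310, ∅, 177, 67, 77]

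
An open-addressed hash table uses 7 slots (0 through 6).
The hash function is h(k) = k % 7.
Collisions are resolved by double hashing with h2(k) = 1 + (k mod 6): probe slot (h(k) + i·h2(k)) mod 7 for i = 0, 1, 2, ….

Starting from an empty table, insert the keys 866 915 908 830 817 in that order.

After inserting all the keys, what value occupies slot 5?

866 hashes to 5; slot 5 is free => place at 5.
915 hashes to 5, h2=4; 5 taken => place at 2.
908 hashes to 5, h2=3; 5 taken => place at 1.
830 hashes to 4; slot 4 is free => place at 4.
817 hashes to 5, h2=2; 5 taken => place at 0.
Table: [817, 908, 915, —, 830, 866, —]

866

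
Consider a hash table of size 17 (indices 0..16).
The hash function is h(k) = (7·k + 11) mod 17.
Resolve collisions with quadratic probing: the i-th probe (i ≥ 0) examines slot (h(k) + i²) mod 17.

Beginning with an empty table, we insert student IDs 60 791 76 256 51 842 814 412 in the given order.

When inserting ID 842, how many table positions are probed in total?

60: h=6 → slot 6
791: h=6, probe 6,7 → slot 7
76: h=16 → slot 16
256: h=1 → slot 1
51: h=11 → slot 11
842: h=6, probe 6,7,10 → slot 10
814: h=14 → slot 14
412: h=5 → slot 5
Table: [—, 256, —, —, —, 412, 60, 791, —, —, 842, 51, —, —, 814, —, 76]

3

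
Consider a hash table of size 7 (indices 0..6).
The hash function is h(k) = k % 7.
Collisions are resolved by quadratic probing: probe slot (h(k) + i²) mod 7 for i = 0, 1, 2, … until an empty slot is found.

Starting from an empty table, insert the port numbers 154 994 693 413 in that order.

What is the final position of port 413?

2

Insert 154: h=0, slot 0 empty → index 0.
Insert 994: h=0, slot 0 occupied → index 1.
Insert 693: h=0, slots 0,1 occupied → index 4.
Insert 413: h=0, slots 0,1,4 occupied → index 2.
Table: [154, 994, 413, -, 693, -, -]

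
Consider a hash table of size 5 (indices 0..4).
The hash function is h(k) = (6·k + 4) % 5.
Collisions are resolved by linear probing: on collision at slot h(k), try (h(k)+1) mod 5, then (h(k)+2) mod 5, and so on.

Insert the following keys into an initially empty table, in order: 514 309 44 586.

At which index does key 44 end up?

Insert 514: h=3, slot 3 empty -> index 3.
Insert 309: h=3, slot 3 occupied -> index 4.
Insert 44: h=3, slots 3,4 occupied -> index 0.
Insert 586: h=0, slot 0 occupied -> index 1.
Table: [44, 586, —, 514, 309]

0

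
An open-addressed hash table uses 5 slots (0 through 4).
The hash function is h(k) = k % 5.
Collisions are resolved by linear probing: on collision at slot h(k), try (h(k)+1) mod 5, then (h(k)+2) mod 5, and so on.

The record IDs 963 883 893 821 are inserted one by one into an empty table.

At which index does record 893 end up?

963 hashes to 3; slot 3 is free → place at 3.
883 hashes to 3; 3 taken → place at 4.
893 hashes to 3; 3,4 taken → place at 0.
821 hashes to 1; slot 1 is free → place at 1.
Table: [893, 821, ∅, 963, 883]

0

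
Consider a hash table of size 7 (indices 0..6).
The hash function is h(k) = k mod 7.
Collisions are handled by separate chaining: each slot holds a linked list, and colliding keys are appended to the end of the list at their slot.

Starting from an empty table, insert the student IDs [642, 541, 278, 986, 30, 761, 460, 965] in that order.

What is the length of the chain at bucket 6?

2

642 -> bucket 5
541 -> bucket 2
278 -> bucket 5 (collision)
986 -> bucket 6
30 -> bucket 2 (collision)
761 -> bucket 5 (collision)
460 -> bucket 5 (collision)
965 -> bucket 6 (collision)
Final buckets:
0: -
1: -
2: 541 -> 30
3: -
4: -
5: 642 -> 278 -> 761 -> 460
6: 986 -> 965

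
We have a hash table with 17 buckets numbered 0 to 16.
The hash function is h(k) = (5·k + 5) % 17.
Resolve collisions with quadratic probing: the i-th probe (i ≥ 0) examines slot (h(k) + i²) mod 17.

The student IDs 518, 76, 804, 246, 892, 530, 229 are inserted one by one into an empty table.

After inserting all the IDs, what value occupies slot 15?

246

518: h=11 → slot 11
76: h=11, probe 11,12 → slot 12
804: h=13 → slot 13
246: h=11, probe 11,12,15 → slot 15
892: h=11, probe 11,12,15,3 → slot 3
530: h=3, probe 3,4 → slot 4
229: h=11, probe 11,12,15,3,10 → slot 10
Table: [_, _, _, 892, 530, _, _, _, _, _, 229, 518, 76, 804, _, 246, _]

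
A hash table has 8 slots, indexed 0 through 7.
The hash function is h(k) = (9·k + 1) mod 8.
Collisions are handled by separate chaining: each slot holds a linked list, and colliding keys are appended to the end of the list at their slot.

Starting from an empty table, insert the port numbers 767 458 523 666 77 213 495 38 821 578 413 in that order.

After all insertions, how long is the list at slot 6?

767 -> bucket 0
458 -> bucket 3
523 -> bucket 4
666 -> bucket 3 (collision)
77 -> bucket 6
213 -> bucket 6 (collision)
495 -> bucket 0 (collision)
38 -> bucket 7
821 -> bucket 6 (collision)
578 -> bucket 3 (collision)
413 -> bucket 6 (collision)
Final buckets:
0: 767 -> 495
1: _
2: _
3: 458 -> 666 -> 578
4: 523
5: _
6: 77 -> 213 -> 821 -> 413
7: 38

4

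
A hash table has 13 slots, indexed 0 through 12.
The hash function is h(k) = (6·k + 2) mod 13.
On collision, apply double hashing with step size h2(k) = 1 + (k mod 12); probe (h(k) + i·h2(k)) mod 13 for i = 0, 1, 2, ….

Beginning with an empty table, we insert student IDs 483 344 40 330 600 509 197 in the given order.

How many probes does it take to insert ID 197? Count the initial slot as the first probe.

483: h=1 -> slot 1
344: h=12 -> slot 12
40: h=8 -> slot 8
330: h=6 -> slot 6
600: h=1, h2=1, probe 1,2 -> slot 2
509: h=1, h2=6, probe 1,7 -> slot 7
197: h=1, h2=6, probe 1,7,0 -> slot 0
Table: [197, 483, 600, ., ., ., 330, 509, 40, ., ., ., 344]

3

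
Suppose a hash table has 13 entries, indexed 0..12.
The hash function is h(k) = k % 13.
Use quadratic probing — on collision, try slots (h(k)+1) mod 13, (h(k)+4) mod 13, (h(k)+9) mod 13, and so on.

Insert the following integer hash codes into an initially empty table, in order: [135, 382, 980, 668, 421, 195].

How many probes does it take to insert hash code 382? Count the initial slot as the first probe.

2

135 hashes to 5; slot 5 is free => place at 5.
382 hashes to 5; 5 taken => place at 6.
980 hashes to 5; 5,6 taken => place at 9.
668 hashes to 5; 5,6,9 taken => place at 1.
421 hashes to 5; 5,6,9,1 taken => place at 8.
195 hashes to 0; slot 0 is free => place at 0.
Table: [195, 668, ∅, ∅, ∅, 135, 382, ∅, 421, 980, ∅, ∅, ∅]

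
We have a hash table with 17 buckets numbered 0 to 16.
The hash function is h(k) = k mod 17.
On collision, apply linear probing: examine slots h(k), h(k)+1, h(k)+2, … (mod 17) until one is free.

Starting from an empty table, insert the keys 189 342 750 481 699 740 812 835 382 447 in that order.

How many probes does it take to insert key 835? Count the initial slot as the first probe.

189 hashes to 2; slot 2 is free → place at 2.
342 hashes to 2; 2 taken → place at 3.
750 hashes to 2; 2,3 taken → place at 4.
481 hashes to 5; slot 5 is free → place at 5.
699 hashes to 2; 2,3,4,5 taken → place at 6.
740 hashes to 9; slot 9 is free → place at 9.
812 hashes to 13; slot 13 is free → place at 13.
835 hashes to 2; 2,3,4,5,6 taken → place at 7.
382 hashes to 8; slot 8 is free → place at 8.
447 hashes to 5; 5,6,7,8,9 taken → place at 10.
Table: [_, _, 189, 342, 750, 481, 699, 835, 382, 740, 447, _, _, 812, _, _, _]

6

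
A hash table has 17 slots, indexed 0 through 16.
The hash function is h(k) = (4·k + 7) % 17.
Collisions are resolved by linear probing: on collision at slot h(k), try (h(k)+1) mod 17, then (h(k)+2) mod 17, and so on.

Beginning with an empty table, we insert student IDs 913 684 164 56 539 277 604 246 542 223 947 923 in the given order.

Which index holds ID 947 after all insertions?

8

913 hashes to 4; slot 4 is free → place at 4.
684 hashes to 6; slot 6 is free → place at 6.
164 hashes to 0; slot 0 is free → place at 0.
56 hashes to 10; slot 10 is free → place at 10.
539 hashes to 4; 4 taken → place at 5.
277 hashes to 10; 10 taken → place at 11.
604 hashes to 9; slot 9 is free → place at 9.
246 hashes to 5; 5,6 taken → place at 7.
542 hashes to 16; slot 16 is free → place at 16.
223 hashes to 15; slot 15 is free → place at 15.
947 hashes to 4; 4,5,6,7 taken → place at 8.
923 hashes to 10; 10,11 taken → place at 12.
Table: [164, ∅, ∅, ∅, 913, 539, 684, 246, 947, 604, 56, 277, 923, ∅, ∅, 223, 542]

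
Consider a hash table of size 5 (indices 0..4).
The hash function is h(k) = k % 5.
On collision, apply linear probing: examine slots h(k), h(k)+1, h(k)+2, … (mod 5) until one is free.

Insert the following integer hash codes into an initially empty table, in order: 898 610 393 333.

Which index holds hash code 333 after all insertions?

898: h=3 → slot 3
610: h=0 → slot 0
393: h=3, probe 3,4 → slot 4
333: h=3, probe 3,4,0,1 → slot 1
Table: [610, 333, -, 898, 393]

1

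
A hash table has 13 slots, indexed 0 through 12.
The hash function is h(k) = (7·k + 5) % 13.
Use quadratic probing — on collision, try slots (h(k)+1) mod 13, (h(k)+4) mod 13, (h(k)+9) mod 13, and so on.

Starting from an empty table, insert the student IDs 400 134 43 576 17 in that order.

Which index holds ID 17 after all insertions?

400: h=10 -> slot 10
134: h=7 -> slot 7
43: h=7, probe 7,8 -> slot 8
576: h=7, probe 7,8,11 -> slot 11
17: h=7, probe 7,8,11,3 -> slot 3
Table: [_, _, _, 17, _, _, _, 134, 43, _, 400, 576, _]

3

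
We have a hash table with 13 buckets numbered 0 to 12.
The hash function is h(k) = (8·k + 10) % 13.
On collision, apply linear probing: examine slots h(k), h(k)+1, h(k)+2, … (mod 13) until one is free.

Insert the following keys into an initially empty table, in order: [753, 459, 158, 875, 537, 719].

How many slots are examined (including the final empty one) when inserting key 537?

753: h=2 → slot 2
459: h=3 → slot 3
158: h=0 → slot 0
875: h=3, probe 3,4 → slot 4
537: h=3, probe 3,4,5 → slot 5
719: h=3, probe 3,4,5,6 → slot 6
Table: [158, ∅, 753, 459, 875, 537, 719, ∅, ∅, ∅, ∅, ∅, ∅]

3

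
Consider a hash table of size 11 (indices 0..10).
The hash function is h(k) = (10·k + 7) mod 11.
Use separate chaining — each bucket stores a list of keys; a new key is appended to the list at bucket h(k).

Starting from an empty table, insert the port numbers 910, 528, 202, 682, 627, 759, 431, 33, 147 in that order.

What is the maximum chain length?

910 -> bucket 10
528 -> bucket 7
202 -> bucket 3
682 -> bucket 7 (collision)
627 -> bucket 7 (collision)
759 -> bucket 7 (collision)
431 -> bucket 5
33 -> bucket 7 (collision)
147 -> bucket 3 (collision)
Final buckets:
0: _
1: _
2: _
3: 202 -> 147
4: _
5: 431
6: _
7: 528 -> 682 -> 627 -> 759 -> 33
8: _
9: _
10: 910

5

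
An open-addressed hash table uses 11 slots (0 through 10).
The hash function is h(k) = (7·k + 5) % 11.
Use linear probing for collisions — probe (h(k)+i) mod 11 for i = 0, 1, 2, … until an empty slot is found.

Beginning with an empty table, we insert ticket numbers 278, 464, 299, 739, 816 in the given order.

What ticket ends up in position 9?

Insert 278: h=4, slot 4 empty => index 4.
Insert 464: h=8, slot 8 empty => index 8.
Insert 299: h=8, slot 8 occupied => index 9.
Insert 739: h=8, slots 8,9 occupied => index 10.
Insert 816: h=8, slots 8,9,10 occupied => index 0.
Table: [816, —, —, —, 278, —, —, —, 464, 299, 739]

299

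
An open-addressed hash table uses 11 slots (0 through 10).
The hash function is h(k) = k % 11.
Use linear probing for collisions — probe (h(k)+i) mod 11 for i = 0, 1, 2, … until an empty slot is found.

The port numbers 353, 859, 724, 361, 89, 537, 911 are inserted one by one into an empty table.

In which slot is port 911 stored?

4

Insert 353: h=1, slot 1 empty => index 1.
Insert 859: h=1, slot 1 occupied => index 2.
Insert 724: h=9, slot 9 empty => index 9.
Insert 361: h=9, slot 9 occupied => index 10.
Insert 89: h=1, slots 1,2 occupied => index 3.
Insert 537: h=9, slots 9,10 occupied => index 0.
Insert 911: h=9, slots 9,10,0,1,2,3 occupied => index 4.
Table: [537, 353, 859, 89, 911, _, _, _, _, 724, 361]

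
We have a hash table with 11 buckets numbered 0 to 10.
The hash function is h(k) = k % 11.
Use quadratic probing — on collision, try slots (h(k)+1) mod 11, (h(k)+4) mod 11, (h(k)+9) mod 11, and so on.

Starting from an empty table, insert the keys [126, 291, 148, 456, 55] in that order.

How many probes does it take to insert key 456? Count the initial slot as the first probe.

Insert 126: h=5, slot 5 empty -> index 5.
Insert 291: h=5, slot 5 occupied -> index 6.
Insert 148: h=5, slots 5,6 occupied -> index 9.
Insert 456: h=5, slots 5,6,9 occupied -> index 3.
Insert 55: h=0, slot 0 empty -> index 0.
Table: [55, —, —, 456, —, 126, 291, —, —, 148, —]

4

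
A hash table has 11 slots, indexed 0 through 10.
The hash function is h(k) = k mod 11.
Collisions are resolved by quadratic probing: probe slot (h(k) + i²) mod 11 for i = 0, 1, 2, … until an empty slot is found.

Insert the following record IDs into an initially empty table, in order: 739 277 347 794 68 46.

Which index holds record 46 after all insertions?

5

739: h=2 => slot 2
277: h=2, probe 2,3 => slot 3
347: h=6 => slot 6
794: h=2, probe 2,3,6,0 => slot 0
68: h=2, probe 2,3,6,0,7 => slot 7
46: h=2, probe 2,3,6,0,7,5 => slot 5
Table: [794, _, 739, 277, _, 46, 347, 68, _, _, _]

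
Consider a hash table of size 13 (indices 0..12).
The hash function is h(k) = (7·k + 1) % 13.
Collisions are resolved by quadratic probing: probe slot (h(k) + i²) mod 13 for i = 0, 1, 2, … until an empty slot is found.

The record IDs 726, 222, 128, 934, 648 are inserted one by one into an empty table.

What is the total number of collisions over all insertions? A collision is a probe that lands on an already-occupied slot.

Insert 726: h=0, slot 0 empty → index 0.
Insert 222: h=8, slot 8 empty → index 8.
Insert 128: h=0, slot 0 occupied → index 1.
Insert 934: h=0, slots 0,1 occupied → index 4.
Insert 648: h=0, slots 0,1,4 occupied → index 9.
Table: [726, 128, ∅, ∅, 934, ∅, ∅, ∅, 222, 648, ∅, ∅, ∅]

6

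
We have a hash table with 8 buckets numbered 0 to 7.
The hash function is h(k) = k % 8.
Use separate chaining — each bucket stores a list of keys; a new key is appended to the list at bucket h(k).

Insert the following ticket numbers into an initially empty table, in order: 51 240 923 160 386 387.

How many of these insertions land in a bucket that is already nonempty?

51 → bucket 3
240 → bucket 0
923 → bucket 3 (collision)
160 → bucket 0 (collision)
386 → bucket 2
387 → bucket 3 (collision)
Final buckets:
0: 240 -> 160
1: .
2: 386
3: 51 -> 923 -> 387
4: .
5: .
6: .
7: .

3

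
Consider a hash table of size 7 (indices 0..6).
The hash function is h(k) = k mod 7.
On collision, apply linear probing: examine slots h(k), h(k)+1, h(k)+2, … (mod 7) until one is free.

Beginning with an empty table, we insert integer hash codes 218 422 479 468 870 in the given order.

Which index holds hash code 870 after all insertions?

4

Insert 218: h=1, slot 1 empty → index 1.
Insert 422: h=2, slot 2 empty → index 2.
Insert 479: h=3, slot 3 empty → index 3.
Insert 468: h=6, slot 6 empty → index 6.
Insert 870: h=2, slots 2,3 occupied → index 4.
Table: [—, 218, 422, 479, 870, —, 468]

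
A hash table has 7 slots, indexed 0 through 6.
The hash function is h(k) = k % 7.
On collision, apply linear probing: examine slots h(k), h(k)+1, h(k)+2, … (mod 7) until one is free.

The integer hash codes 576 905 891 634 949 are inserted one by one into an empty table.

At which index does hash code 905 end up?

Insert 576: h=2, slot 2 empty → index 2.
Insert 905: h=2, slot 2 occupied → index 3.
Insert 891: h=2, slots 2,3 occupied → index 4.
Insert 634: h=4, slot 4 occupied → index 5.
Insert 949: h=4, slots 4,5 occupied → index 6.
Table: [-, -, 576, 905, 891, 634, 949]

3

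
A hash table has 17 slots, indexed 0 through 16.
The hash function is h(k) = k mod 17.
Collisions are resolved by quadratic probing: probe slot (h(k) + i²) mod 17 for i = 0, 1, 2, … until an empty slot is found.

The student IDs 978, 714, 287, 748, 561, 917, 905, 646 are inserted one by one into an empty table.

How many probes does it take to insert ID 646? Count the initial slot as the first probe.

978: h=9 => slot 9
714: h=0 => slot 0
287: h=15 => slot 15
748: h=0, probe 0,1 => slot 1
561: h=0, probe 0,1,4 => slot 4
917: h=16 => slot 16
905: h=4, probe 4,5 => slot 5
646: h=0, probe 0,1,4,9,16,8 => slot 8
Table: [714, 748, ∅, ∅, 561, 905, ∅, ∅, 646, 978, ∅, ∅, ∅, ∅, ∅, 287, 917]

6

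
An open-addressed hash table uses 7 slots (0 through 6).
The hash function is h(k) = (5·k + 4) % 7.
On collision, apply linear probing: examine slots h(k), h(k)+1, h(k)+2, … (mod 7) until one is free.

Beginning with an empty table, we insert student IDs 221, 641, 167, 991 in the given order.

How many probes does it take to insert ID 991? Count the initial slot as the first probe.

Insert 221: h=3, slot 3 empty -> index 3.
Insert 641: h=3, slot 3 occupied -> index 4.
Insert 167: h=6, slot 6 empty -> index 6.
Insert 991: h=3, slots 3,4 occupied -> index 5.
Table: [-, -, -, 221, 641, 991, 167]

3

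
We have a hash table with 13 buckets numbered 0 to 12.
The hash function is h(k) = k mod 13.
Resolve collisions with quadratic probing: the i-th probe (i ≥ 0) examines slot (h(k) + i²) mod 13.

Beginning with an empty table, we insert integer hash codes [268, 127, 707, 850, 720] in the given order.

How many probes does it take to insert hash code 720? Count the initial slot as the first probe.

268 hashes to 8; slot 8 is free => place at 8.
127 hashes to 10; slot 10 is free => place at 10.
707 hashes to 5; slot 5 is free => place at 5.
850 hashes to 5; 5 taken => place at 6.
720 hashes to 5; 5,6 taken => place at 9.
Table: [., ., ., ., ., 707, 850, ., 268, 720, 127, ., .]

3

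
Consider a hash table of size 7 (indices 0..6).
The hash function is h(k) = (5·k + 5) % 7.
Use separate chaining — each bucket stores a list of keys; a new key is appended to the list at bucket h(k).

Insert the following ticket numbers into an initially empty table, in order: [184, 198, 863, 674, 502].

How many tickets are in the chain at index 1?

Insert 184: h=1, bucket 1 empty -> new chain.
Insert 198: h=1, bucket 1 nonempty -> append to chain.
Insert 863: h=1, bucket 1 nonempty -> append to chain.
Insert 674: h=1, bucket 1 nonempty -> append to chain.
Insert 502: h=2, bucket 2 empty -> new chain.
Final buckets:
0: ∅
1: 184 -> 198 -> 863 -> 674
2: 502
3: ∅
4: ∅
5: ∅
6: ∅

4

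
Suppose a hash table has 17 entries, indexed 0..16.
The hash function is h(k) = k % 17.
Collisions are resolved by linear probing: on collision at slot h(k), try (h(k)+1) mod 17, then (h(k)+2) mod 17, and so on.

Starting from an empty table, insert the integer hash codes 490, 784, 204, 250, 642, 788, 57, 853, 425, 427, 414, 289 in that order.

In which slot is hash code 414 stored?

8

490 hashes to 14; slot 14 is free → place at 14.
784 hashes to 2; slot 2 is free → place at 2.
204 hashes to 0; slot 0 is free → place at 0.
250 hashes to 12; slot 12 is free → place at 12.
642 hashes to 13; slot 13 is free → place at 13.
788 hashes to 6; slot 6 is free → place at 6.
57 hashes to 6; 6 taken → place at 7.
853 hashes to 3; slot 3 is free → place at 3.
425 hashes to 0; 0 taken → place at 1.
427 hashes to 2; 2,3 taken → place at 4.
414 hashes to 6; 6,7 taken → place at 8.
289 hashes to 0; 0,1,2,3,4 taken → place at 5.
Table: [204, 425, 784, 853, 427, 289, 788, 57, 414, —, —, —, 250, 642, 490, —, —]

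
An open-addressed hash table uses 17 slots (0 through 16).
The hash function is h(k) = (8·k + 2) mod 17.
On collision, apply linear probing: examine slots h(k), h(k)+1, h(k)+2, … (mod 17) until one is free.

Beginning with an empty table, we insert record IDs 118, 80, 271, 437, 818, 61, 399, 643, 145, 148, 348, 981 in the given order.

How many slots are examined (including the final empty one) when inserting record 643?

6

118: h=11 -> slot 11
80: h=13 -> slot 13
271: h=11, probe 11,12 -> slot 12
437: h=13, probe 13,14 -> slot 14
818: h=1 -> slot 1
61: h=14, probe 14,15 -> slot 15
399: h=15, probe 15,16 -> slot 16
643: h=12, probe 12,13,14,15,16,0 -> slot 0
145: h=6 -> slot 6
148: h=13, probe 13,14,15,16,0,1,2 -> slot 2
348: h=15, probe 15,16,0,1,2,3 -> slot 3
981: h=13, probe 13,14,15,16,0,1,2,3,4 -> slot 4
Table: [643, 818, 148, 348, 981, —, 145, —, —, —, —, 118, 271, 80, 437, 61, 399]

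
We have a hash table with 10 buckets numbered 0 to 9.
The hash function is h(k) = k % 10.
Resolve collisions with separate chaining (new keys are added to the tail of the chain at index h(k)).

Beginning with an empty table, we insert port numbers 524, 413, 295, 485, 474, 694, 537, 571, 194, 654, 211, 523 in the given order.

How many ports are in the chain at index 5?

2

524 -> bucket 4
413 -> bucket 3
295 -> bucket 5
485 -> bucket 5 (collision)
474 -> bucket 4 (collision)
694 -> bucket 4 (collision)
537 -> bucket 7
571 -> bucket 1
194 -> bucket 4 (collision)
654 -> bucket 4 (collision)
211 -> bucket 1 (collision)
523 -> bucket 3 (collision)
Final buckets:
0: ∅
1: 571 -> 211
2: ∅
3: 413 -> 523
4: 524 -> 474 -> 694 -> 194 -> 654
5: 295 -> 485
6: ∅
7: 537
8: ∅
9: ∅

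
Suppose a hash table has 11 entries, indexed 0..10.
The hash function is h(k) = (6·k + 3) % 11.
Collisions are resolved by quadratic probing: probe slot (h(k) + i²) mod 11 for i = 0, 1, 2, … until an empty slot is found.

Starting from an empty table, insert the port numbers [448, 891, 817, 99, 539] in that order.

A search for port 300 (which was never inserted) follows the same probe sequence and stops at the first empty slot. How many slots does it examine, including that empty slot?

2

Insert 448: h=7, slot 7 empty -> index 7.
Insert 891: h=3, slot 3 empty -> index 3.
Insert 817: h=10, slot 10 empty -> index 10.
Insert 99: h=3, slot 3 occupied -> index 4.
Insert 539: h=3, slots 3,4,7 occupied -> index 1.
Table: [., 539, ., 891, 99, ., ., 448, ., ., 817]
Lookup 300: h=10, probe 10,0 → slot 0 empty, not found.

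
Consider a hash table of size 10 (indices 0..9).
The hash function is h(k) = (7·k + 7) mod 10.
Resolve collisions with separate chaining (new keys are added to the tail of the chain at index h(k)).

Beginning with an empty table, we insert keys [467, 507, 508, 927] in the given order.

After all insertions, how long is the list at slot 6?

Insert 467: h=6, bucket 6 empty -> new chain.
Insert 507: h=6, bucket 6 nonempty -> append to chain.
Insert 508: h=3, bucket 3 empty -> new chain.
Insert 927: h=6, bucket 6 nonempty -> append to chain.
Final buckets:
0: .
1: .
2: .
3: 508
4: .
5: .
6: 467 -> 507 -> 927
7: .
8: .
9: .

3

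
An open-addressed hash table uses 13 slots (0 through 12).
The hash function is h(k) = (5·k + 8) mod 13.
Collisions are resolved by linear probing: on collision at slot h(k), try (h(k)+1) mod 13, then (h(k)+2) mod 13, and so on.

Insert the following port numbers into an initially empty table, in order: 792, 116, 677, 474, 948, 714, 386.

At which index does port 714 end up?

6

Insert 792: h=3, slot 3 empty → index 3.
Insert 116: h=3, slot 3 occupied → index 4.
Insert 677: h=0, slot 0 empty → index 0.
Insert 474: h=12, slot 12 empty → index 12.
Insert 948: h=3, slots 3,4 occupied → index 5.
Insert 714: h=3, slots 3,4,5 occupied → index 6.
Insert 386: h=1, slot 1 empty → index 1.
Table: [677, 386, —, 792, 116, 948, 714, —, —, —, —, —, 474]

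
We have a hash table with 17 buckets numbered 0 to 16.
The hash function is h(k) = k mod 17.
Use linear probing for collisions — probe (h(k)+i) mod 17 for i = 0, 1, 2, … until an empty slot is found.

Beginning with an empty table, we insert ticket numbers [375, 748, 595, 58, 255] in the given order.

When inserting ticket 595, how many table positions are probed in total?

3

Insert 375: h=1, slot 1 empty -> index 1.
Insert 748: h=0, slot 0 empty -> index 0.
Insert 595: h=0, slots 0,1 occupied -> index 2.
Insert 58: h=7, slot 7 empty -> index 7.
Insert 255: h=0, slots 0,1,2 occupied -> index 3.
Table: [748, 375, 595, 255, -, -, -, 58, -, -, -, -, -, -, -, -, -]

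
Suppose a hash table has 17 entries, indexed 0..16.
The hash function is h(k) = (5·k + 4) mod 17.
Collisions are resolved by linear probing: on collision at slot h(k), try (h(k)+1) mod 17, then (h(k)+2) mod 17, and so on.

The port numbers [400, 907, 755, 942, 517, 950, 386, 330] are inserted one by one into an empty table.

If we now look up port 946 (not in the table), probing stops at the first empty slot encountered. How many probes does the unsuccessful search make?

Insert 400: h=15, slot 15 empty -> index 15.
Insert 907: h=0, slot 0 empty -> index 0.
Insert 755: h=5, slot 5 empty -> index 5.
Insert 942: h=5, slot 5 occupied -> index 6.
Insert 517: h=5, slots 5,6 occupied -> index 7.
Insert 950: h=11, slot 11 empty -> index 11.
Insert 386: h=13, slot 13 empty -> index 13.
Insert 330: h=5, slots 5,6,7 occupied -> index 8.
Table: [907, _, _, _, _, 755, 942, 517, 330, _, _, 950, _, 386, _, 400, _]
Lookup 946: h=8, probe 8,9 → slot 9 empty, not found.

2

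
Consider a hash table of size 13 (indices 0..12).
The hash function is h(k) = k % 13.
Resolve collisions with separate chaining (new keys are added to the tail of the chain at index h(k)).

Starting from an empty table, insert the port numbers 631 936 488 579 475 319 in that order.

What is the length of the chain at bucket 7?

Insert 631: h=7, bucket 7 empty -> new chain.
Insert 936: h=0, bucket 0 empty -> new chain.
Insert 488: h=7, bucket 7 nonempty -> append to chain.
Insert 579: h=7, bucket 7 nonempty -> append to chain.
Insert 475: h=7, bucket 7 nonempty -> append to chain.
Insert 319: h=7, bucket 7 nonempty -> append to chain.
Final buckets:
0: 936
1: _
2: _
3: _
4: _
5: _
6: _
7: 631 -> 488 -> 579 -> 475 -> 319
8: _
9: _
10: _
11: _
12: _

5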